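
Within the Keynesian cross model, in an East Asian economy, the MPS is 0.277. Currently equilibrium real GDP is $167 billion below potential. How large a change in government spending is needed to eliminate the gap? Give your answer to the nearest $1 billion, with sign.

MPC = 1 − MPS = 1 − 0.277 = 0.723.
Spending multiplier = 1/(1 − MPC) = 1/(1 − 0.723) = 1/0.277 ≈ 3.61.
Need ΔY = +$167 billion, so ΔG = ΔY/k = (+$167 billion) × 0.277 ≈ +$46 billion.
The government should increase government spending by $46 billion.

+$46 billion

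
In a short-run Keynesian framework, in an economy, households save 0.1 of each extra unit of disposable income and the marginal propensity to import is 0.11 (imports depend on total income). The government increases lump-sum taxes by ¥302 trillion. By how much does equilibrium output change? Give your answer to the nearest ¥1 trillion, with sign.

MPC = 1 − MPS = 1 − 0.1 = 0.9.
A lump-sum tax change of +¥302 trillion shifts disposable income by −¥302 trillion; first-round consumption changes by −c × ΔT = −0.9 × (+¥302 trillion) = −¥271.8 trillion.
Expenditure multiplier = 1/(1 − c + m) = 1/(1 − 0.9 + 0.11) = 1/0.21 ≈ 4.762.
The tax multiplier is −c × k ≈ −4.286, so ΔY = k × (−c·ΔT) = (−¥271.8 trillion) / 0.21 ≈ −¥1,294 trillion.

−¥1,294 trillion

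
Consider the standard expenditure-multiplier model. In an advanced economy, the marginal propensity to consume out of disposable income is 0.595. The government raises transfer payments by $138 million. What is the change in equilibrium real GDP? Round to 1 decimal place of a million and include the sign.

+$202.7 million

The transfer change shifts disposable income by +$138 million, so first-round consumption changes by c·ΔTR = 0.595 × (+$138 million) = +$82.11 million.
Expenditure multiplier = 1/(1 − MPC) = 1/(1 − 0.595) = 1/0.405 ≈ 2.469.
The transfer multiplier is c × k ≈ 1.469, so ΔY = k × (c·ΔTR) = (+$82.11 million) / 0.405 ≈ +$202.7 million.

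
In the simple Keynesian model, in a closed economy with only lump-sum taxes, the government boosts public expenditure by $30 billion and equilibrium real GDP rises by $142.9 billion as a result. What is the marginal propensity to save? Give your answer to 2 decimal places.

Implied spending multiplier k = ΔY/ΔG = 142.9/30 ≈ 4.7633.
Since k = 1/(1 − MPC), MPC = 1 − 1/k = 1 − ΔG/ΔY = 1 − 30/142.9 ≈ 0.79.
MPS = 1 − MPC = 0.21.

0.21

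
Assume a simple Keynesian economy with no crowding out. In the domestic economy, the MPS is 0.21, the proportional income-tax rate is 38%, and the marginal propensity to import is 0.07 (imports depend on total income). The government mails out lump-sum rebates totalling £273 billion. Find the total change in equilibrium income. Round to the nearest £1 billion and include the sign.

+£372 billion

MPC = 1 − MPS = 1 − 0.21 = 0.79.
A lump-sum tax change of −£273 billion shifts disposable income by +£273 billion; first-round consumption changes by −c × ΔT = −0.79 × (−£273 billion) = +£215.67 billion.
Expenditure multiplier = 1/(1 − c(1−t) + m) = 1/(1 − 0.79×0.62 + 0.07) = 1/0.5802 ≈ 1.724.
The tax multiplier is −c × k ≈ −1.362, so ΔY = k × (−c·ΔT) = (+£215.67 billion) / 0.5802 ≈ +£372 billion.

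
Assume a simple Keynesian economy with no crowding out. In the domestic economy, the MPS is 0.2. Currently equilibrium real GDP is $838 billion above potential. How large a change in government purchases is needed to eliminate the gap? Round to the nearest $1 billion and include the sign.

−$168 billion

MPC = 1 − MPS = 1 − 0.2 = 0.8.
Spending multiplier = 1/(1 − MPC) = 1/(1 − 0.8) = 1/0.2 = 5.
Need ΔY = −$838 billion, so ΔG = ΔY/k = (−$838 billion) × 0.2 ≈ −$168 billion.
The government should cut government purchases by $168 billion.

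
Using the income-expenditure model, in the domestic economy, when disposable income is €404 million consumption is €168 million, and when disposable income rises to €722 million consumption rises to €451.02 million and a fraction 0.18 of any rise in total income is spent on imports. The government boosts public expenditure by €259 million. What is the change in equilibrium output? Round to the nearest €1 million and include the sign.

+€893 million

MPC = ΔC/ΔYd = (451.02 − 168)/(722 − 404) = 283.02/318 = 0.89.
Government-spending multiplier = 1/(1 − c + m) = 1/(1 − 0.89 + 0.18) = 1/0.29 ≈ 3.448.
ΔY = k × ΔG = (+€259 million) / 0.29 ≈ +€893 million.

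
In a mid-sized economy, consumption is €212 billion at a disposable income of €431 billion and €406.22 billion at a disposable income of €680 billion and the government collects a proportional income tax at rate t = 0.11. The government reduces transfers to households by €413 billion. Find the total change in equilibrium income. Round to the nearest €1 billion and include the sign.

MPC = ΔC/ΔYd = (406.22 − 212)/(680 − 431) = 194.22/249 = 0.78.
The transfer change shifts disposable income by −€413 billion, so first-round consumption changes by c·ΔTR = 0.78 × (−€413 billion) = −€322.14 billion.
Expenditure multiplier = 1/(1 − c(1−t)) = 1/(1 − 0.78×0.89) = 1/0.3058 ≈ 3.27.
The transfer multiplier is c × k ≈ 2.551, so ΔY = k × (c·ΔTR) = (−€322.14 billion) / 0.3058 ≈ −€1,053 billion.

−€1,053 billion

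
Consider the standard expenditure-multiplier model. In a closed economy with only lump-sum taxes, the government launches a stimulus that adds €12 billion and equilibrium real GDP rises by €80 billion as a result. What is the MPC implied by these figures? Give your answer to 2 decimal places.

Implied spending multiplier k = ΔY/ΔG = 80/12 ≈ 6.6667.
Since k = 1/(1 − MPC), MPC = 1 − 1/k = 1 − ΔG/ΔY = 1 − 12/80 = 0.85.

0.85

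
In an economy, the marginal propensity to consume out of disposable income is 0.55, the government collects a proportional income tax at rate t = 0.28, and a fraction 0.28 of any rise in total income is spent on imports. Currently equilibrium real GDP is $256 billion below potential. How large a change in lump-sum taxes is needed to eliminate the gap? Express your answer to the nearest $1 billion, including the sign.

Spending multiplier = 1/(1 − c(1−t) + m) = 1/(1 − 0.55×0.72 + 0.28) = 1/0.884 ≈ 1.131.
Tax multiplier = −c·k = −0.55/0.884 ≈ −0.622. Need ΔY = +$256 billion, so ΔT = ΔY/(−c·k) = −(+$256 billion) × 0.884 / 0.55 ≈ −$411 billion.
The government should cut lump-sum taxes by $411 billion.

−$411 billion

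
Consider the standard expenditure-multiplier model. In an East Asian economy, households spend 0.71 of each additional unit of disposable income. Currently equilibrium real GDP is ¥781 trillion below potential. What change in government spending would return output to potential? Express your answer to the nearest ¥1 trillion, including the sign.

+¥226 trillion

Spending multiplier = 1/(1 − MPC) = 1/(1 − 0.71) = 1/0.29 ≈ 3.448.
Need ΔY = +¥781 trillion, so ΔG = ΔY/k = (+¥781 trillion) × 0.29 ≈ +¥226 trillion.
The government should increase government spending by ¥226 trillion.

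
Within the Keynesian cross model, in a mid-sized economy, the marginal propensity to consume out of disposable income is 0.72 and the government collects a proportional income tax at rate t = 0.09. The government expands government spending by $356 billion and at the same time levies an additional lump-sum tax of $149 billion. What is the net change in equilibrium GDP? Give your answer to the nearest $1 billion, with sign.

Expenditure multiplier = 1/(1 − c(1−t)) = 1/(1 − 0.72×0.91) = 1/0.3448 ≈ 2.9.
ΔG contributes k·ΔG = (+$356 billion) / 0.3448 ≈ +$1,032.5 billion.
ΔT of +$149 billion changes first-round spending by −c·ΔT = −$107.28 billion, contributing k·(−c·ΔT) = (−$107.28 billion) / 0.3448 ≈ −$311.1 billion.
Net ΔY = k(ΔG − c·ΔT) = (+$248.72 billion) / 0.3448 ≈ +$721 billion.

+$721 billion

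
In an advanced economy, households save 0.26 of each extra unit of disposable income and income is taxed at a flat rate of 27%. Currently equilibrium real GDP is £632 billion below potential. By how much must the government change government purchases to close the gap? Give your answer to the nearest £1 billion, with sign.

MPC = 1 − MPS = 1 − 0.26 = 0.74.
Spending multiplier = 1/(1 − c(1−t)) = 1/(1 − 0.74×0.73) = 1/0.4598 ≈ 2.175.
Need ΔY = +£632 billion, so ΔG = ΔY/k = (+£632 billion) × 0.4598 ≈ +£291 billion.
The government should increase government purchases by £291 billion.

+£291 billion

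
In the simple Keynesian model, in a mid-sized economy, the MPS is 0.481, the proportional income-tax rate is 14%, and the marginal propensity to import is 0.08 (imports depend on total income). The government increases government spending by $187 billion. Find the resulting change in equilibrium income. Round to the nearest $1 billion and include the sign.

MPC = 1 − MPS = 1 − 0.481 = 0.519.
Spending multiplier = 1/(1 − c(1−t) + m) = 1/(1 − 0.519×0.86 + 0.08) = 1/0.63366 ≈ 1.578.
ΔY = k × ΔG = (+$187 billion) / 0.63366 ≈ +$295 billion.

+$295 billion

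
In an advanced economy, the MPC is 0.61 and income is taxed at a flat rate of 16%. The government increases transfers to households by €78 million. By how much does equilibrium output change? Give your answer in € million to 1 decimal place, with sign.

+€97.6 million

The transfer change shifts disposable income by +€78 million, so first-round consumption changes by c·ΔTR = 0.61 × (+€78 million) = +€47.58 million.
Expenditure multiplier = 1/(1 − c(1−t)) = 1/(1 − 0.61×0.84) = 1/0.4876 ≈ 2.051.
The transfer multiplier is c × k ≈ 1.251, so ΔY = k × (c·ΔTR) = (+€47.58 million) / 0.4876 ≈ +€97.6 million.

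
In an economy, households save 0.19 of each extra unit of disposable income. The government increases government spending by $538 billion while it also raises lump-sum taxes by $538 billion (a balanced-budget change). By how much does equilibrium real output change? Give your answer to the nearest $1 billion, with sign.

MPC = 1 − MPS = 1 − 0.19 = 0.81.
Expenditure multiplier = 1/(1 − MPC) = 1/(1 − 0.81) = 1/0.19 ≈ 5.263.
ΔG contributes k·ΔG = (+$538 billion) / 0.19 ≈ +$2,831.6 billion.
ΔT of +$538 billion changes first-round spending by −c·ΔT = −$435.78 billion, contributing k·(−c·ΔT) = (−$435.78 billion) / 0.19 ≈ −$2,293.6 billion.
With ΔG = ΔT and no other leakages, the balanced-budget multiplier is 1, so ΔY = ΔG = +$538 billion.

+$538 billion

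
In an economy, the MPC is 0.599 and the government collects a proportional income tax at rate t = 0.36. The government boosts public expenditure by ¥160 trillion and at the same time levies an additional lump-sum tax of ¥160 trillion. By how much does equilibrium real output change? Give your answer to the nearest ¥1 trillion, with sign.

+¥104 trillion

Expenditure multiplier = 1/(1 − c(1−t)) = 1/(1 − 0.599×0.64) = 1/0.61664 ≈ 1.622.
ΔG contributes k·ΔG = (+¥160 trillion) / 0.61664 ≈ +¥259.5 trillion.
ΔT of +¥160 trillion changes first-round spending by −c·ΔT = −¥95.84 trillion, contributing k·(−c·ΔT) = (−¥95.84 trillion) / 0.61664 ≈ −¥155.4 trillion.
Net ΔY = k(ΔG − c·ΔT) = (+¥64.16 trillion) / 0.61664 ≈ +¥104 trillion.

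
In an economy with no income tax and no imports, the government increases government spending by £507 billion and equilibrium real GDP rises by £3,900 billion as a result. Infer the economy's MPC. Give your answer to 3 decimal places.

Implied spending multiplier k = ΔY/ΔG = 3,900/507 ≈ 7.6923.
Since k = 1/(1 − MPC), MPC = 1 − 1/k = 1 − ΔG/ΔY = 1 − 507/3,900 = 0.870.

0.870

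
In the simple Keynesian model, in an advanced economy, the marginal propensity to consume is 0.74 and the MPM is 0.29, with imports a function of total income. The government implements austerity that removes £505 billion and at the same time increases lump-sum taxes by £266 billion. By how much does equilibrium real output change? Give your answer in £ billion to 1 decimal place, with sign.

−£1,276.1 billion

Expenditure multiplier = 1/(1 − c + m) = 1/(1 − 0.74 + 0.29) = 1/0.55 ≈ 1.818.
ΔG contributes k·ΔG = (−£505 billion) / 0.55 ≈ −£918.2 billion.
ΔT of +£266 billion changes first-round spending by −c·ΔT = −£196.84 billion, contributing k·(−c·ΔT) = (−£196.84 billion) / 0.55 ≈ −£357.9 billion.
Net ΔY = k(ΔG − c·ΔT) = (−£701.84 billion) / 0.55 ≈ −£1,276.1 billion.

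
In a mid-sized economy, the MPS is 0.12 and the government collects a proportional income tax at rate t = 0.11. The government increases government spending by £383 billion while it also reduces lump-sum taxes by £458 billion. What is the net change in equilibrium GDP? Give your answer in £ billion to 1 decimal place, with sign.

MPC = 1 − MPS = 1 − 0.12 = 0.88.
Expenditure multiplier = 1/(1 − c(1−t)) = 1/(1 − 0.88×0.89) = 1/0.2168 ≈ 4.613.
ΔG contributes k·ΔG = (+£383 billion) / 0.2168 ≈ +£1,766.6 billion.
ΔT of −£458 billion changes first-round spending by −c·ΔT = +£403.04 billion, contributing k·(−c·ΔT) = (+£403.04 billion) / 0.2168 ≈ +£1,859 billion.
Net ΔY = k(ΔG − c·ΔT) = (+£786.04 billion) / 0.2168 ≈ +£3,625.6 billion.

+£3,625.6 billion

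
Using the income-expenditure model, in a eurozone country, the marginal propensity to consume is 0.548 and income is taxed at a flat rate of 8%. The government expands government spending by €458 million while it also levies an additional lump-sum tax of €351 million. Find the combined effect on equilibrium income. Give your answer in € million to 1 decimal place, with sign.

+€535.8 million

Expenditure multiplier = 1/(1 − c(1−t)) = 1/(1 − 0.548×0.92) = 1/0.49584 ≈ 2.017.
ΔG contributes k·ΔG = (+€458 million) / 0.49584 ≈ +€923.7 million.
ΔT of +€351 million changes first-round spending by −c·ΔT = −€192.348 million, contributing k·(−c·ΔT) = (−€192.348 million) / 0.49584 ≈ −€387.9 million.
Net ΔY = k(ΔG − c·ΔT) = (+€265.652 million) / 0.49584 ≈ +€535.8 million.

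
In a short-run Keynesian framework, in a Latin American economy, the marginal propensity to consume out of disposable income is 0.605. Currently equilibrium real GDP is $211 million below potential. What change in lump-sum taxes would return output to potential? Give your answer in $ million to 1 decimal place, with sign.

−$137.8 million

Spending multiplier = 1/(1 − MPC) = 1/(1 − 0.605) = 1/0.395 ≈ 2.532.
Tax multiplier = −c·k = −0.605/0.395 ≈ −1.532. Need ΔY = +$211 million, so ΔT = ΔY/(−c·k) = −(+$211 million) × 0.395 / 0.605 ≈ −$137.8 million.
The government should cut lump-sum taxes by $137.8 million.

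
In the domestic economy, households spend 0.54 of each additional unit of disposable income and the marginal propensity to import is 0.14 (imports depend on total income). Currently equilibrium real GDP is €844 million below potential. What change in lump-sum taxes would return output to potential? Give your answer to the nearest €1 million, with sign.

Spending multiplier = 1/(1 − c + m) = 1/(1 − 0.54 + 0.14) = 1/0.6 ≈ 1.667.
Tax multiplier = −c·k = −0.54/0.6 = −0.9. Need ΔY = +€844 million, so ΔT = ΔY/(−c·k) = −(+€844 million) × 0.6 / 0.54 ≈ −€938 million.
The government should cut lump-sum taxes by €938 million.

−€938 million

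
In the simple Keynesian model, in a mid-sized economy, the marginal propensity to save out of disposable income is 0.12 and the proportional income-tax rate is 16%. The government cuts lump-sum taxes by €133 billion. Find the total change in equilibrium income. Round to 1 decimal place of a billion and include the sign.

+€448.8 billion

MPC = 1 − MPS = 1 − 0.12 = 0.88.
A lump-sum tax change of −€133 billion shifts disposable income by +€133 billion; first-round consumption changes by −c × ΔT = −0.88 × (−€133 billion) = +€117.04 billion.
Expenditure multiplier = 1/(1 − c(1−t)) = 1/(1 − 0.88×0.84) = 1/0.2608 ≈ 3.834.
The tax multiplier is −c × k ≈ −3.374, so ΔY = k × (−c·ΔT) = (+€117.04 billion) / 0.2608 ≈ +€448.8 billion.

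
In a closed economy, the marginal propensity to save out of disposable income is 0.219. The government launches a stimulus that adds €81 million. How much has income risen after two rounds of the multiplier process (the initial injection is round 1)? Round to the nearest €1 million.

€144 million

MPC = 1 − MPS = 1 − 0.219 = 0.781.
Round 1 adds ΔG = €81 million; each later round is MPC = 0.781 times the previous.
After 2 rounds: 81 + 63.261 = ΔG·(1 − c^2)/(1 − c) = 81 × (1 − 0.609961)/0.219 ≈ €144 million.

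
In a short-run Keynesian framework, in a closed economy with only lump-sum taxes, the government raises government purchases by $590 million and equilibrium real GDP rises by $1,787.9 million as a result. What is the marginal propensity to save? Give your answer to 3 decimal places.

0.330

Implied spending multiplier k = ΔY/ΔG = 1,787.9/590 ≈ 3.0303.
Since k = 1/(1 − MPC), MPC = 1 − 1/k = 1 − ΔG/ΔY = 1 − 590/1,787.9 ≈ 0.670.
MPS = 1 − MPC = 0.330.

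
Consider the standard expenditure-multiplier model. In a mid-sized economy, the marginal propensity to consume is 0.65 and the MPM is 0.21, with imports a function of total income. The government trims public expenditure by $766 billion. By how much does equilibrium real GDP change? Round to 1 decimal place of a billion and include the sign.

Government-spending multiplier = 1/(1 − c + m) = 1/(1 − 0.65 + 0.21) = 1/0.56 ≈ 1.786.
ΔY = k × ΔG = (−$766 billion) / 0.56 ≈ −$1,367.9 billion.

−$1,367.9 billion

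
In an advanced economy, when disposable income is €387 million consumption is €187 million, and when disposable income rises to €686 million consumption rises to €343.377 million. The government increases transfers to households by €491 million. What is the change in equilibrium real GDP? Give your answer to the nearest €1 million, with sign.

+€538 million

MPC = ΔC/ΔYd = (343.377 − 187)/(686 − 387) = 156.377/299 = 0.523.
The transfer change shifts disposable income by +€491 million, so first-round consumption changes by c·ΔTR = 0.523 × (+€491 million) = +€256.793 million.
Expenditure multiplier = 1/(1 − MPC) = 1/(1 − 0.523) = 1/0.477 ≈ 2.096.
The transfer multiplier is c × k ≈ 1.096, so ΔY = k × (c·ΔTR) = (+€256.793 million) / 0.477 ≈ +€538 million.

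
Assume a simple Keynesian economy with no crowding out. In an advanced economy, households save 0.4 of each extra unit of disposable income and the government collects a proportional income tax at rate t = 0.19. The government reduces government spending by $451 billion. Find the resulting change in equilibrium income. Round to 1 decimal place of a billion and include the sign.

MPC = 1 − MPS = 1 − 0.4 = 0.6.
Spending multiplier = 1/(1 − c(1−t)) = 1/(1 − 0.6×0.81) = 1/0.514 ≈ 1.946.
ΔY = k × ΔG = (−$451 billion) / 0.514 ≈ −$877.4 billion.

−$877.4 billion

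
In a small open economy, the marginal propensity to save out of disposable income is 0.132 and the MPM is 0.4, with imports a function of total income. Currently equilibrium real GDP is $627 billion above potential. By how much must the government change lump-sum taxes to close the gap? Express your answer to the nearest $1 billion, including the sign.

MPC = 1 − MPS = 1 − 0.132 = 0.868.
Spending multiplier = 1/(1 − c + m) = 1/(1 − 0.868 + 0.4) = 1/0.532 ≈ 1.88.
Tax multiplier = −c·k = −0.868/0.532 ≈ −1.632. Need ΔY = −$627 billion, so ΔT = ΔY/(−c·k) = −(−$627 billion) × 0.532 / 0.868 ≈ +$384 billion.
The government should raise lump-sum taxes by $384 billion.

+$384 billion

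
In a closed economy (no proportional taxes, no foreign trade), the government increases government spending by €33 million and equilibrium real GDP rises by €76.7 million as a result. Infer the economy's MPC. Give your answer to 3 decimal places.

Implied spending multiplier k = ΔY/ΔG = 76.7/33 ≈ 2.3242.
Since k = 1/(1 − MPC), MPC = 1 − 1/k = 1 − ΔG/ΔY = 1 − 33/76.7 ≈ 0.570.

0.570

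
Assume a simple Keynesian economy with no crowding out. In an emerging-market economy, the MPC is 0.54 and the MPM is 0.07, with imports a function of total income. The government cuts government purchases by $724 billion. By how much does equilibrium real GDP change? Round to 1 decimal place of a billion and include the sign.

−$1,366.0 billion

Spending multiplier = 1/(1 − c + m) = 1/(1 − 0.54 + 0.07) = 1/0.53 ≈ 1.887.
ΔY = k × ΔG = (−$724 billion) / 0.53 ≈ −$1,366 billion.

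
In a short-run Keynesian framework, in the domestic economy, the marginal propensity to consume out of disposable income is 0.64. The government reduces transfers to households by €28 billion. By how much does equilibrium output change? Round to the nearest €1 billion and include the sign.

−€50 billion

The transfer change shifts disposable income by −€28 billion, so first-round consumption changes by c·ΔTR = 0.64 × (−€28 billion) = −€17.92 billion.
Expenditure multiplier = 1/(1 − MPC) = 1/(1 − 0.64) = 1/0.36 ≈ 2.778.
The transfer multiplier is c × k ≈ 1.778, so ΔY = k × (c·ΔTR) = (−€17.92 billion) / 0.36 ≈ −€50 billion.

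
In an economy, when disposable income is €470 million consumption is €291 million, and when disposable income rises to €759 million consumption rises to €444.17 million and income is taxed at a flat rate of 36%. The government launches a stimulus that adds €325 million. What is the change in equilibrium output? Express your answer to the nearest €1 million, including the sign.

MPC = ΔC/ΔYd = (444.17 − 291)/(759 − 470) = 153.17/289 = 0.53.
Expenditure multiplier = 1/(1 − c(1−t)) = 1/(1 − 0.53×0.64) = 1/0.6608 ≈ 1.513.
ΔY = k × ΔG = (+€325 million) / 0.6608 ≈ +€492 million.

+€492 million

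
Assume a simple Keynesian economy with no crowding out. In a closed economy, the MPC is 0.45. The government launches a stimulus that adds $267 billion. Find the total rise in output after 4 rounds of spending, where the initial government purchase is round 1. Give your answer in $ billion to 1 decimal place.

Round 1 adds ΔG = $267 billion; each later round is MPC = 0.45 times the previous.
After 4 rounds: 267 + 120.15 + 54.0675 + 24.330375 = ΔG·(1 − c^4)/(1 − c) = 267 × (1 − 0.04100625)/0.55 ≈ $465.5 billion.

$465.5 billion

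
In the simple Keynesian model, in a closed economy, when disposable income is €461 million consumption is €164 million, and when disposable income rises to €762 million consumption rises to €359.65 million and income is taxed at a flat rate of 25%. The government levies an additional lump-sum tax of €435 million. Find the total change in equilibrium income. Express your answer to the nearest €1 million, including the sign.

−€552 million

MPC = ΔC/ΔYd = (359.65 − 164)/(762 − 461) = 195.65/301 = 0.65.
A lump-sum tax change of +€435 million shifts disposable income by −€435 million; first-round consumption changes by −c × ΔT = −0.65 × (+€435 million) = −€282.75 million.
Expenditure multiplier = 1/(1 − c(1−t)) = 1/(1 − 0.65×0.75) = 1/0.5125 ≈ 1.951.
The tax multiplier is −c × k ≈ −1.268, so ΔY = k × (−c·ΔT) = (−€282.75 million) / 0.5125 ≈ −€552 million.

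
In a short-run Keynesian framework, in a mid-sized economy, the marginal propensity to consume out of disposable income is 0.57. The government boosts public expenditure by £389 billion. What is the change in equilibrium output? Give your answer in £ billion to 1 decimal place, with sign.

Spending multiplier = 1/(1 − MPC) = 1/(1 − 0.57) = 1/0.43 ≈ 2.326.
ΔY = k × ΔG = (+£389 billion) / 0.43 ≈ +£904.7 billion.

+£904.7 billion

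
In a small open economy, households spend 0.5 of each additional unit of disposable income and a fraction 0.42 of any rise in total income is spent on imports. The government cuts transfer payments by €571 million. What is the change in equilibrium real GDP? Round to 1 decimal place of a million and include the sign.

−€310.3 million

The transfer change shifts disposable income by −€571 million, so first-round consumption changes by c·ΔTR = 0.5 × (−€571 million) = −€285.5 million.
Expenditure multiplier = 1/(1 − c + m) = 1/(1 − 0.5 + 0.42) = 1/0.92 ≈ 1.087.
The transfer multiplier is c × k ≈ 0.543, so ΔY = k × (c·ΔTR) = (−€285.5 million) / 0.92 ≈ −€310.3 million.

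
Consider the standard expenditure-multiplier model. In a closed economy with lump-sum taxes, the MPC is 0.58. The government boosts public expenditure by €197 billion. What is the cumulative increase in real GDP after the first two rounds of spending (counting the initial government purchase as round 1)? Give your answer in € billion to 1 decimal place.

Round 1 adds ΔG = €197 billion; each later round is MPC = 0.58 times the previous.
After 2 rounds: 197 + 114.26 = ΔG·(1 − c^2)/(1 − c) = 197 × (1 − 0.3364)/0.42 ≈ €311.3 billion.

€311.3 billion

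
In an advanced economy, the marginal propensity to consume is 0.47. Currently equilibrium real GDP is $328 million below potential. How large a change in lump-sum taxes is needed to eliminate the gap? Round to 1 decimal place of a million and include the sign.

Spending multiplier = 1/(1 − MPC) = 1/(1 − 0.47) = 1/0.53 ≈ 1.887.
Tax multiplier = −c·k = −0.47/0.53 ≈ −0.887. Need ΔY = +$328 million, so ΔT = ΔY/(−c·k) = −(+$328 million) × 0.53 / 0.47 ≈ −$369.9 million.
The government should cut lump-sum taxes by $369.9 million.

−$369.9 million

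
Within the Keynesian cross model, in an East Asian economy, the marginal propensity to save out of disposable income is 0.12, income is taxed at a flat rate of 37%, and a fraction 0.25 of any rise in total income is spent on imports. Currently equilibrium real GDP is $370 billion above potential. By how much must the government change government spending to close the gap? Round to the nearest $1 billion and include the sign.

MPC = 1 − MPS = 1 − 0.12 = 0.88.
Spending multiplier = 1/(1 − c(1−t) + m) = 1/(1 − 0.88×0.63 + 0.25) = 1/0.6956 ≈ 1.438.
Need ΔY = −$370 billion, so ΔG = ΔY/k = (−$370 billion) × 0.6956 ≈ −$257 billion.
The government should cut government spending by $257 billion.

−$257 billion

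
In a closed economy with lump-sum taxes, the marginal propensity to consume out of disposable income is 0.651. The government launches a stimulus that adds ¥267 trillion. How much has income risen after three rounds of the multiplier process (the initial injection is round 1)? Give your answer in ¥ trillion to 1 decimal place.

Round 1 adds ΔG = ¥267 trillion; each later round is MPC = 0.651 times the previous.
After 3 rounds: 267 + 173.817 + 113.154867 = ΔG·(1 − c^3)/(1 − c) = 267 × (1 − 0.275894451)/0.349 ≈ ¥554 trillion.

¥554.0 trillion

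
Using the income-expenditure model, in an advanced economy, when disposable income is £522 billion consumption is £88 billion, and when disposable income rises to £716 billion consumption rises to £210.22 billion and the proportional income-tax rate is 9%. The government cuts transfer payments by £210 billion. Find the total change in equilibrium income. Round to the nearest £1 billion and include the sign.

MPC = ΔC/ΔYd = (210.22 − 88)/(716 − 522) = 122.22/194 = 0.63.
The transfer change shifts disposable income by −£210 billion, so first-round consumption changes by c·ΔTR = 0.63 × (−£210 billion) = −£132.3 billion.
Expenditure multiplier = 1/(1 − c(1−t)) = 1/(1 − 0.63×0.91) = 1/0.4267 ≈ 2.344.
The transfer multiplier is c × k ≈ 1.476, so ΔY = k × (c·ΔTR) = (−£132.3 billion) / 0.4267 ≈ −£310 billion.

−£310 billion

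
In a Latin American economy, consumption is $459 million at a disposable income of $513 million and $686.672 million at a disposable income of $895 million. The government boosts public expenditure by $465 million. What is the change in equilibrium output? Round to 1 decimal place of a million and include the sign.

+$1,151.0 million

MPC = ΔC/ΔYd = (686.672 − 459)/(895 − 513) = 227.672/382 = 0.596.
Expenditure multiplier = 1/(1 − MPC) = 1/(1 − 0.596) = 1/0.404 ≈ 2.475.
ΔY = k × ΔG = (+$465 million) / 0.404 ≈ +$1,151 million.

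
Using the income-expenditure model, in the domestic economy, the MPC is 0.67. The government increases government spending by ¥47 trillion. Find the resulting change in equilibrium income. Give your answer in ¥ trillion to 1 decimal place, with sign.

+¥142.4 trillion

Spending multiplier = 1/(1 − MPC) = 1/(1 − 0.67) = 1/0.33 ≈ 3.03.
ΔY = k × ΔG = (+¥47 trillion) / 0.33 ≈ +¥142.4 trillion.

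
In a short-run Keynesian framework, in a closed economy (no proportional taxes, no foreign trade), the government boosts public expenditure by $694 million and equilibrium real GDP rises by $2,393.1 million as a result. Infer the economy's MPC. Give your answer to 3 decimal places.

Implied spending multiplier k = ΔY/ΔG = 2,393.1/694 ≈ 3.4483.
Since k = 1/(1 − MPC), MPC = 1 − 1/k = 1 − ΔG/ΔY = 1 − 694/2,393.1 ≈ 0.710.

0.710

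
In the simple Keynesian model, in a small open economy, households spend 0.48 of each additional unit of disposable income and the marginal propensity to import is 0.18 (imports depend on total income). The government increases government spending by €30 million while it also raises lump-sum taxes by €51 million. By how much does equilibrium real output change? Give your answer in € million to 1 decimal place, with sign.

+€7.9 million

Expenditure multiplier = 1/(1 − c + m) = 1/(1 − 0.48 + 0.18) = 1/0.7 ≈ 1.429.
ΔG contributes k·ΔG = (+€30 million) / 0.7 ≈ +€42.9 million.
ΔT of +€51 million changes first-round spending by −c·ΔT = −€24.48 million, contributing k·(−c·ΔT) = (−€24.48 million) / 0.7 ≈ −€35 million.
Net ΔY = k(ΔG − c·ΔT) = (+€5.52 million) / 0.7 ≈ +€7.9 million.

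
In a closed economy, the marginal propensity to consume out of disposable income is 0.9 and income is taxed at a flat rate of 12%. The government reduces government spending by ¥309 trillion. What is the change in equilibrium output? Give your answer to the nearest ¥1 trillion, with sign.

Government-spending multiplier = 1/(1 − c(1−t)) = 1/(1 − 0.9×0.88) = 1/0.208 ≈ 4.808.
ΔY = k × ΔG = (−¥309 trillion) / 0.208 ≈ −¥1,486 trillion.

−¥1,486 trillion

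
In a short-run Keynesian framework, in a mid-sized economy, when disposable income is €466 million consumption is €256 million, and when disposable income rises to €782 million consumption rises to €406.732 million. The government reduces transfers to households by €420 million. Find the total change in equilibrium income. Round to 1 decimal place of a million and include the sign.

−€383.1 million

MPC = ΔC/ΔYd = (406.732 − 256)/(782 − 466) = 150.732/316 = 0.477.
The transfer change shifts disposable income by −€420 million, so first-round consumption changes by c·ΔTR = 0.477 × (−€420 million) = −€200.34 million.
Expenditure multiplier = 1/(1 − MPC) = 1/(1 − 0.477) = 1/0.523 ≈ 1.912.
The transfer multiplier is c × k ≈ 0.912, so ΔY = k × (c·ΔTR) = (−€200.34 million) / 0.523 ≈ −€383.1 million.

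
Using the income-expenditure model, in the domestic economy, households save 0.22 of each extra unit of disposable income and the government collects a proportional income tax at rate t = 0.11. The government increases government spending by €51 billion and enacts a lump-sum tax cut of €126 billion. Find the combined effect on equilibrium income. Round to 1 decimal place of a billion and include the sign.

+€488.2 billion

MPC = 1 − MPS = 1 − 0.22 = 0.78.
Expenditure multiplier = 1/(1 − c(1−t)) = 1/(1 − 0.78×0.89) = 1/0.3058 ≈ 3.27.
ΔG contributes k·ΔG = (+€51 billion) / 0.3058 ≈ +€166.8 billion.
ΔT of −€126 billion changes first-round spending by −c·ΔT = +€98.28 billion, contributing k·(−c·ΔT) = (+€98.28 billion) / 0.3058 ≈ +€321.4 billion.
Net ΔY = k(ΔG − c·ΔT) = (+€149.28 billion) / 0.3058 ≈ +€488.2 billion.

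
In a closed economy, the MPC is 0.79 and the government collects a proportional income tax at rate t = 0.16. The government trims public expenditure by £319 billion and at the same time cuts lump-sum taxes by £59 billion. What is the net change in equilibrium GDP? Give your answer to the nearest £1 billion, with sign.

Expenditure multiplier = 1/(1 − c(1−t)) = 1/(1 − 0.79×0.84) = 1/0.3364 ≈ 2.973.
ΔG contributes k·ΔG = (−£319 billion) / 0.3364 ≈ −£948.3 billion.
ΔT of −£59 billion changes first-round spending by −c·ΔT = +£46.61 billion, contributing k·(−c·ΔT) = (+£46.61 billion) / 0.3364 ≈ +£138.6 billion.
Net ΔY = k(ΔG − c·ΔT) = (−£272.39 billion) / 0.3364 ≈ −£810 billion.

−£810 billion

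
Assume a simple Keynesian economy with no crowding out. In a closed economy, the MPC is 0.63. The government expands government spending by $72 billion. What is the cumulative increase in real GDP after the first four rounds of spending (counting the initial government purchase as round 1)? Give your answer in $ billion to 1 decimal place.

$163.9 billion

Round 1 adds ΔG = $72 billion; each later round is MPC = 0.63 times the previous.
After 4 rounds: 72 + 45.36 + 28.5768 + 18.003384 = ΔG·(1 − c^4)/(1 − c) = 72 × (1 − 0.15752961)/0.37 ≈ $163.9 billion.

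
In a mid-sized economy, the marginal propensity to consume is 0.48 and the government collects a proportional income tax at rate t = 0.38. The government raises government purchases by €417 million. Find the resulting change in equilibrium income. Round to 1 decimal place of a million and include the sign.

Spending multiplier = 1/(1 − c(1−t)) = 1/(1 − 0.48×0.62) = 1/0.7024 ≈ 1.424.
ΔY = k × ΔG = (+€417 million) / 0.7024 ≈ +€593.7 million.

+€593.7 million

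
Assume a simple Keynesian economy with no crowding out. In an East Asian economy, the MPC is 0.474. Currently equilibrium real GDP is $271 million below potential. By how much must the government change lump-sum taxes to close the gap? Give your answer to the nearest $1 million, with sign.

−$301 million

Spending multiplier = 1/(1 − MPC) = 1/(1 − 0.474) = 1/0.526 ≈ 1.901.
Tax multiplier = −c·k = −0.474/0.526 ≈ −0.901. Need ΔY = +$271 million, so ΔT = ΔY/(−c·k) = −(+$271 million) × 0.526 / 0.474 ≈ −$301 million.
The government should cut lump-sum taxes by $301 million.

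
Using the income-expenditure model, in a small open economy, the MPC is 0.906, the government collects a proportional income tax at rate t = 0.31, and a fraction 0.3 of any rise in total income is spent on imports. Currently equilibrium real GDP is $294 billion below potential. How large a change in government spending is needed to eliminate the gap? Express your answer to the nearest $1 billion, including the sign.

Spending multiplier = 1/(1 − c(1−t) + m) = 1/(1 − 0.906×0.69 + 0.3) = 1/0.67486 ≈ 1.482.
Need ΔY = +$294 billion, so ΔG = ΔY/k = (+$294 billion) × 0.67486 ≈ +$198 billion.
The government should increase government spending by $198 billion.

+$198 billion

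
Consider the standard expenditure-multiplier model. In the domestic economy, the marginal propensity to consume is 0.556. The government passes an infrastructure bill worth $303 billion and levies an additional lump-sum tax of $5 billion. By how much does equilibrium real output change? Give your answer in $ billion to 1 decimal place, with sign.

Expenditure multiplier = 1/(1 − MPC) = 1/(1 − 0.556) = 1/0.444 ≈ 2.252.
ΔG contributes k·ΔG = (+$303 billion) / 0.444 ≈ +$682.4 billion.
ΔT of +$5 billion changes first-round spending by −c·ΔT = −$2.78 billion, contributing k·(−c·ΔT) = (−$2.78 billion) / 0.444 ≈ −$6.3 billion.
Net ΔY = k(ΔG − c·ΔT) = (+$300.22 billion) / 0.444 ≈ +$676.2 billion.

+$676.2 billion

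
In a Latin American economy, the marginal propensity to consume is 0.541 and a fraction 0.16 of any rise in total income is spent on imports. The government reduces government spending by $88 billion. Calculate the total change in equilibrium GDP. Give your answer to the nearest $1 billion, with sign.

Expenditure multiplier = 1/(1 − c + m) = 1/(1 − 0.541 + 0.16) = 1/0.619 ≈ 1.616.
ΔY = k × ΔG = (−$88 billion) / 0.619 ≈ −$142 billion.

−$142 billion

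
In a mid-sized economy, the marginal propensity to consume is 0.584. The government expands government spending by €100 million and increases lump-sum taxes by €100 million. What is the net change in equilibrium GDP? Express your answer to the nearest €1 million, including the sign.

Expenditure multiplier = 1/(1 − MPC) = 1/(1 − 0.584) = 1/0.416 ≈ 2.404.
ΔG contributes k·ΔG = (+€100 million) / 0.416 ≈ +€240.4 million.
ΔT of +€100 million changes first-round spending by −c·ΔT = −€58.4 million, contributing k·(−c·ΔT) = (−€58.4 million) / 0.416 ≈ −€140.4 million.
With ΔG = ΔT and no other leakages, the balanced-budget multiplier is 1, so ΔY = ΔG = +€100 million.

+€100 million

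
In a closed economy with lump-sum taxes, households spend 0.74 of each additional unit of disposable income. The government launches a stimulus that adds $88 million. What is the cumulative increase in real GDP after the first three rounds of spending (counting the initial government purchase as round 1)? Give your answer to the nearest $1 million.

Round 1 adds ΔG = $88 million; each later round is MPC = 0.74 times the previous.
After 3 rounds: 88 + 65.12 + 48.1888 = ΔG·(1 − c^3)/(1 − c) = 88 × (1 − 0.405224)/0.26 ≈ $201 million.

$201 million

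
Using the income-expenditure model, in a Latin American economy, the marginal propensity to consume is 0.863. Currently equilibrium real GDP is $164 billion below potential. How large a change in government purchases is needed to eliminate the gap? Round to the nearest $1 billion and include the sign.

+$22 billion

Spending multiplier = 1/(1 − MPC) = 1/(1 − 0.863) = 1/0.137 ≈ 7.299.
Need ΔY = +$164 billion, so ΔG = ΔY/k = (+$164 billion) × 0.137 ≈ +$22 billion.
The government should increase government purchases by $22 billion.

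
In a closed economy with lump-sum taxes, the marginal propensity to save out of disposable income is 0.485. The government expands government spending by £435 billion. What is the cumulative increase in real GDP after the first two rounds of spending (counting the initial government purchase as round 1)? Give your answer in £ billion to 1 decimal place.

£659.0 billion

MPC = 1 − MPS = 1 − 0.485 = 0.515.
Round 1 adds ΔG = £435 billion; each later round is MPC = 0.515 times the previous.
After 2 rounds: 435 + 224.025 = ΔG·(1 − c^2)/(1 − c) = 435 × (1 − 0.265225)/0.485 ≈ £659 billion.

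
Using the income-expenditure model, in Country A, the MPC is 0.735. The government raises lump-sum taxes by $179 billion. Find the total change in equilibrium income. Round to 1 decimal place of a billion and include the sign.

−$496.5 billion

A lump-sum tax change of +$179 billion shifts disposable income by −$179 billion; first-round consumption changes by −c × ΔT = −0.735 × (+$179 billion) = −$131.565 billion.
Expenditure multiplier = 1/(1 − MPC) = 1/(1 − 0.735) = 1/0.265 ≈ 3.774.
The tax multiplier is −c × k ≈ −2.774, so ΔY = k × (−c·ΔT) = (−$131.565 billion) / 0.265 ≈ −$496.5 billion.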